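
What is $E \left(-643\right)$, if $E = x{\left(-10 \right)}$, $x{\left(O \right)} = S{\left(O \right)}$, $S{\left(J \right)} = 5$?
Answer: $-3215$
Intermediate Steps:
$x{\left(O \right)} = 5$
$E = 5$
$E \left(-643\right) = 5 \left(-643\right) = -3215$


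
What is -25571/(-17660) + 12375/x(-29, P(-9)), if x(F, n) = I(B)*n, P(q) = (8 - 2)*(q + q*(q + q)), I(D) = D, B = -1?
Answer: -10837129/900660 ≈ -12.032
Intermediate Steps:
P(q) = 6*q + 12*q**2 (P(q) = 6*(q + q*(2*q)) = 6*(q + 2*q**2) = 6*q + 12*q**2)
x(F, n) = -n
-25571/(-17660) + 12375/x(-29, P(-9)) = -25571/(-17660) + 12375/((-6*(-9)*(1 + 2*(-9)))) = -25571*(-1/17660) + 12375/((-6*(-9)*(1 - 18))) = 25571/17660 + 12375/((-6*(-9)*(-17))) = 25571/17660 + 12375/((-1*918)) = 25571/17660 + 12375/(-918) = 25571/17660 + 12375*(-1/918) = 25571/17660 - 1375/102 = -10837129/900660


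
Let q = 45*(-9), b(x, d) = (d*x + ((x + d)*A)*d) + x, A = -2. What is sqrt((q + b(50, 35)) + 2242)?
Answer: 3*I*sqrt(257) ≈ 48.094*I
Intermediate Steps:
b(x, d) = x + d*x + d*(-2*d - 2*x) (b(x, d) = (d*x + ((x + d)*(-2))*d) + x = (d*x + ((d + x)*(-2))*d) + x = (d*x + (-2*d - 2*x)*d) + x = (d*x + d*(-2*d - 2*x)) + x = x + d*x + d*(-2*d - 2*x))
q = -405
sqrt((q + b(50, 35)) + 2242) = sqrt((-405 + (50 - 2*35**2 - 1*35*50)) + 2242) = sqrt((-405 + (50 - 2*1225 - 1750)) + 2242) = sqrt((-405 + (50 - 2450 - 1750)) + 2242) = sqrt((-405 - 4150) + 2242) = sqrt(-4555 + 2242) = sqrt(-2313) = 3*I*sqrt(257)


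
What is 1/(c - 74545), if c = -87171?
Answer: -1/161716 ≈ -6.1837e-6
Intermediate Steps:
1/(c - 74545) = 1/(-87171 - 74545) = 1/(-161716) = -1/161716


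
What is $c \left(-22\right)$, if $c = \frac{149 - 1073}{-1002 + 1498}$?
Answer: $\frac{2541}{62} \approx 40.984$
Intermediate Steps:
$c = - \frac{231}{124}$ ($c = - \frac{924}{496} = \left(-924\right) \frac{1}{496} = - \frac{231}{124} \approx -1.8629$)
$c \left(-22\right) = \left(- \frac{231}{124}\right) \left(-22\right) = \frac{2541}{62}$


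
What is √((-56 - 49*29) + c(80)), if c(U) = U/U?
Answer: 6*I*√41 ≈ 38.419*I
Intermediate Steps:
c(U) = 1
√((-56 - 49*29) + c(80)) = √((-56 - 49*29) + 1) = √((-56 - 1421) + 1) = √(-1477 + 1) = √(-1476) = 6*I*√41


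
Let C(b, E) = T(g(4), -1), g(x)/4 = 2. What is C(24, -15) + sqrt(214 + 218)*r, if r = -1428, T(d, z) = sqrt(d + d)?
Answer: 4 - 17136*sqrt(3) ≈ -29676.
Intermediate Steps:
g(x) = 8 (g(x) = 4*2 = 8)
T(d, z) = sqrt(2)*sqrt(d) (T(d, z) = sqrt(2*d) = sqrt(2)*sqrt(d))
C(b, E) = 4 (C(b, E) = sqrt(2)*sqrt(8) = sqrt(2)*(2*sqrt(2)) = 4)
C(24, -15) + sqrt(214 + 218)*r = 4 + sqrt(214 + 218)*(-1428) = 4 + sqrt(432)*(-1428) = 4 + (12*sqrt(3))*(-1428) = 4 - 17136*sqrt(3)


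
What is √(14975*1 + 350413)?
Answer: 2*√91347 ≈ 604.47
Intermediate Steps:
√(14975*1 + 350413) = √(14975 + 350413) = √365388 = 2*√91347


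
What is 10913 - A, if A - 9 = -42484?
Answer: 53388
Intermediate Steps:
A = -42475 (A = 9 - 42484 = -42475)
10913 - A = 10913 - 1*(-42475) = 10913 + 42475 = 53388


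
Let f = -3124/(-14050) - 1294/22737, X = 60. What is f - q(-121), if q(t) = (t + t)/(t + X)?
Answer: -37042121366/9743372925 ≈ -3.8018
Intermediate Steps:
f = 26424844/159727425 (f = -3124*(-1/14050) - 1294*1/22737 = 1562/7025 - 1294/22737 = 26424844/159727425 ≈ 0.16544)
q(t) = 2*t/(60 + t) (q(t) = (t + t)/(t + 60) = (2*t)/(60 + t) = 2*t/(60 + t))
f - q(-121) = 26424844/159727425 - 2*(-121)/(60 - 121) = 26424844/159727425 - 2*(-121)/(-61) = 26424844/159727425 - 2*(-121)*(-1)/61 = 26424844/159727425 - 1*242/61 = 26424844/159727425 - 242/61 = -37042121366/9743372925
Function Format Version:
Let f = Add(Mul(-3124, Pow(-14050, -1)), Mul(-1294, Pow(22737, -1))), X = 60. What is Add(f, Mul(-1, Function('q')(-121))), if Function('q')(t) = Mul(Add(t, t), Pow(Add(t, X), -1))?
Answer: Rational(-37042121366, 9743372925) ≈ -3.8018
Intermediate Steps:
f = Rational(26424844, 159727425) (f = Add(Mul(-3124, Rational(-1, 14050)), Mul(-1294, Rational(1, 22737))) = Add(Rational(1562, 7025), Rational(-1294, 22737)) = Rational(26424844, 159727425) ≈ 0.16544)
Function('q')(t) = Mul(2, t, Pow(Add(60, t), -1)) (Function('q')(t) = Mul(Add(t, t), Pow(Add(t, 60), -1)) = Mul(Mul(2, t), Pow(Add(60, t), -1)) = Mul(2, t, Pow(Add(60, t), -1)))
Add(f, Mul(-1, Function('q')(-121))) = Add(Rational(26424844, 159727425), Mul(-1, Mul(2, -121, Pow(Add(60, -121), -1)))) = Add(Rational(26424844, 159727425), Mul(-1, Mul(2, -121, Pow(-61, -1)))) = Add(Rational(26424844, 159727425), Mul(-1, Mul(2, -121, Rational(-1, 61)))) = Add(Rational(26424844, 159727425), Mul(-1, Rational(242, 61))) = Add(Rational(26424844, 159727425), Rational(-242, 61)) = Rational(-37042121366, 9743372925)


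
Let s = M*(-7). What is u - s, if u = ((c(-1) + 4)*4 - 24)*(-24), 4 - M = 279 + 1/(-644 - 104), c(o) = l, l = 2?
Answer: -1439893/748 ≈ -1925.0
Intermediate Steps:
c(o) = 2
M = -205699/748 (M = 4 - (279 + 1/(-644 - 104)) = 4 - (279 + 1/(-748)) = 4 - (279 - 1/748) = 4 - 1*208691/748 = 4 - 208691/748 = -205699/748 ≈ -275.00)
s = 1439893/748 (s = -205699/748*(-7) = 1439893/748 ≈ 1925.0)
u = 0 (u = ((2 + 4)*4 - 24)*(-24) = (6*4 - 24)*(-24) = (24 - 24)*(-24) = 0*(-24) = 0)
u - s = 0 - 1*1439893/748 = 0 - 1439893/748 = -1439893/748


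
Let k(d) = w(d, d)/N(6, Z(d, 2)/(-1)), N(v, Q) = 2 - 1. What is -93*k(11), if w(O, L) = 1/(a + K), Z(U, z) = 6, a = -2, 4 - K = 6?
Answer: 93/4 ≈ 23.250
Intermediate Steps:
K = -2 (K = 4 - 1*6 = 4 - 6 = -2)
w(O, L) = -¼ (w(O, L) = 1/(-2 - 2) = 1/(-4) = -¼)
N(v, Q) = 1
k(d) = -¼ (k(d) = -¼/1 = -¼*1 = -¼)
-93*k(11) = -93*(-¼) = 93/4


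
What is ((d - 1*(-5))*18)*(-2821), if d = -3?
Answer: -101556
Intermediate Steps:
((d - 1*(-5))*18)*(-2821) = ((-3 - 1*(-5))*18)*(-2821) = ((-3 + 5)*18)*(-2821) = (2*18)*(-2821) = 36*(-2821) = -101556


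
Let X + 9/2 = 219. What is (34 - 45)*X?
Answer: -4719/2 ≈ -2359.5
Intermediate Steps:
X = 429/2 (X = -9/2 + 219 = 429/2 ≈ 214.50)
(34 - 45)*X = (34 - 45)*(429/2) = -11*429/2 = -4719/2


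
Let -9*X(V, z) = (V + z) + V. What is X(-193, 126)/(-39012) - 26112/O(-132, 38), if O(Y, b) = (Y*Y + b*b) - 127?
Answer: -764417063/548342919 ≈ -1.3940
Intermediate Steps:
O(Y, b) = -127 + Y² + b² (O(Y, b) = (Y² + b²) - 127 = -127 + Y² + b²)
X(V, z) = -2*V/9 - z/9 (X(V, z) = -((V + z) + V)/9 = -(z + 2*V)/9 = -2*V/9 - z/9)
X(-193, 126)/(-39012) - 26112/O(-132, 38) = (-2/9*(-193) - ⅑*126)/(-39012) - 26112/(-127 + (-132)² + 38²) = (386/9 - 14)*(-1/39012) - 26112/(-127 + 17424 + 1444) = (260/9)*(-1/39012) - 26112/18741 = -65/87777 - 26112*1/18741 = -65/87777 - 8704/6247 = -764417063/548342919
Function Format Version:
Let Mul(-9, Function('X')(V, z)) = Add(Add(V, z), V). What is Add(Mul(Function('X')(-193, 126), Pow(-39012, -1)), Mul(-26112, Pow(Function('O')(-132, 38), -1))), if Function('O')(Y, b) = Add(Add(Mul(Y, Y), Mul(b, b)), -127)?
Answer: Rational(-764417063, 548342919) ≈ -1.3940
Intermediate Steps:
Function('O')(Y, b) = Add(-127, Pow(Y, 2), Pow(b, 2)) (Function('O')(Y, b) = Add(Add(Pow(Y, 2), Pow(b, 2)), -127) = Add(-127, Pow(Y, 2), Pow(b, 2)))
Function('X')(V, z) = Add(Mul(Rational(-2, 9), V), Mul(Rational(-1, 9), z)) (Function('X')(V, z) = Mul(Rational(-1, 9), Add(Add(V, z), V)) = Mul(Rational(-1, 9), Add(z, Mul(2, V))) = Add(Mul(Rational(-2, 9), V), Mul(Rational(-1, 9), z)))
Add(Mul(Function('X')(-193, 126), Pow(-39012, -1)), Mul(-26112, Pow(Function('O')(-132, 38), -1))) = Add(Mul(Add(Mul(Rational(-2, 9), -193), Mul(Rational(-1, 9), 126)), Pow(-39012, -1)), Mul(-26112, Pow(Add(-127, Pow(-132, 2), Pow(38, 2)), -1))) = Add(Mul(Add(Rational(386, 9), -14), Rational(-1, 39012)), Mul(-26112, Pow(Add(-127, 17424, 1444), -1))) = Add(Mul(Rational(260, 9), Rational(-1, 39012)), Mul(-26112, Pow(18741, -1))) = Add(Rational(-65, 87777), Mul(-26112, Rational(1, 18741))) = Add(Rational(-65, 87777), Rational(-8704, 6247)) = Rational(-764417063, 548342919)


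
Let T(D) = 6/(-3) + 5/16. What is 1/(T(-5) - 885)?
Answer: -16/14187 ≈ -0.0011278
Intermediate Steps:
T(D) = -27/16 (T(D) = 6*(-⅓) + 5*(1/16) = -2 + 5/16 = -27/16)
1/(T(-5) - 885) = 1/(-27/16 - 885) = 1/(-14187/16) = -16/14187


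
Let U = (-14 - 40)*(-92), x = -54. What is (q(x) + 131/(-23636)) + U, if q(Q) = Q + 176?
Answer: 120307109/23636 ≈ 5090.0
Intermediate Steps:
U = 4968 (U = -54*(-92) = 4968)
q(Q) = 176 + Q
(q(x) + 131/(-23636)) + U = ((176 - 54) + 131/(-23636)) + 4968 = (122 + 131*(-1/23636)) + 4968 = (122 - 131/23636) + 4968 = 2883461/23636 + 4968 = 120307109/23636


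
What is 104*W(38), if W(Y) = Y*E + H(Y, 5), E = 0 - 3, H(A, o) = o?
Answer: -11336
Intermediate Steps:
E = -3
W(Y) = 5 - 3*Y (W(Y) = Y*(-3) + 5 = -3*Y + 5 = 5 - 3*Y)
104*W(38) = 104*(5 - 3*38) = 104*(5 - 114) = 104*(-109) = -11336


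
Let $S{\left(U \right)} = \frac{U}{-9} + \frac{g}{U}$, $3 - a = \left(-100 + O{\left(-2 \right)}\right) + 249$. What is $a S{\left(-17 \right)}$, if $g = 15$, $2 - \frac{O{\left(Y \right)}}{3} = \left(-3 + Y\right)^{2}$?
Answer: $- \frac{11858}{153} \approx -77.503$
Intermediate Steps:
$O{\left(Y \right)} = 6 - 3 \left(-3 + Y\right)^{2}$
$a = -77$ ($a = 3 - \left(\left(-100 + \left(6 - 3 \left(-3 - 2\right)^{2}\right)\right) + 249\right) = 3 - \left(\left(-100 + \left(6 - 3 \left(-5\right)^{2}\right)\right) + 249\right) = 3 - \left(\left(-100 + \left(6 - 75\right)\right) + 249\right) = 3 - \left(\left(-100 - 69\right) + 249\right) = 3 - \left(-169 + 249\right) = 3 - 80 = -77$)
$S{\left(U \right)} = \frac{15}{U} - \frac{U}{9}$ ($S{\left(U \right)} = \frac{U}{-9} + \frac{15}{U} = U \left(- \frac{1}{9}\right) + \frac{15}{U} = - \frac{U}{9} + \frac{15}{U} = \frac{15}{U} - \frac{U}{9}$)
$a S{\left(-17 \right)} = - 77 \left(\frac{15}{-17} - - \frac{17}{9}\right) = - 77 \left(15 \left(- \frac{1}{17}\right) + \frac{17}{9}\right) = - 77 \left(- \frac{15}{17} + \frac{17}{9}\right) = \left(-77\right) \frac{154}{153} = - \frac{11858}{153}$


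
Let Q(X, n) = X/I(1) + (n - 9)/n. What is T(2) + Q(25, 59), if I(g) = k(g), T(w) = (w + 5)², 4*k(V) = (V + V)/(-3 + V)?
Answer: -2959/59 ≈ -50.153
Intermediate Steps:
k(V) = V/(2*(-3 + V)) (k(V) = ((V + V)/(-3 + V))/4 = ((2*V)/(-3 + V))/4 = (2*V/(-3 + V))/4 = V/(2*(-3 + V)))
T(w) = (5 + w)²
I(g) = g/(2*(-3 + g))
Q(X, n) = -4*X + (-9 + n)/n (Q(X, n) = X/(((½)*1/(-3 + 1))) + (n - 9)/n = X/(((½)*1/(-2))) + (-9 + n)/n = X/(((½)*1*(-½))) + (-9 + n)/n = X/(-¼) + (-9 + n)/n = X*(-4) + (-9 + n)/n = -4*X + (-9 + n)/n)
T(2) + Q(25, 59) = (5 + 2)² + (1 - 9/59 - 4*25) = 7² + (1 - 9*1/59 - 100) = 49 + (1 - 9/59 - 100) = 49 - 5850/59 = -2959/59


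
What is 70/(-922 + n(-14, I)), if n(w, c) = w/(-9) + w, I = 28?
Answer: -63/841 ≈ -0.074911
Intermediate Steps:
n(w, c) = 8*w/9 (n(w, c) = w*(-⅑) + w = -w/9 + w = 8*w/9)
70/(-922 + n(-14, I)) = 70/(-922 + (8/9)*(-14)) = 70/(-922 - 112/9) = 70/(-8410/9) = 70*(-9/8410) = -63/841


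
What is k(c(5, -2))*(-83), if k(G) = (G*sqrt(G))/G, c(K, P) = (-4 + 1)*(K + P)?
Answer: -249*I ≈ -249.0*I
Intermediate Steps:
c(K, P) = -3*K - 3*P (c(K, P) = -3*(K + P) = -3*K - 3*P)
k(G) = sqrt(G) (k(G) = G**(3/2)/G = sqrt(G))
k(c(5, -2))*(-83) = sqrt(-3*5 - 3*(-2))*(-83) = sqrt(-15 + 6)*(-83) = sqrt(-9)*(-83) = (3*I)*(-83) = -249*I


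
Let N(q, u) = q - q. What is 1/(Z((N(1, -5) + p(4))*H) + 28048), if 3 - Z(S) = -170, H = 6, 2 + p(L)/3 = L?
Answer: 1/28221 ≈ 3.5435e-5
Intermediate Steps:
N(q, u) = 0
p(L) = -6 + 3*L
Z(S) = 173 (Z(S) = 3 - 1*(-170) = 3 + 170 = 173)
1/(Z((N(1, -5) + p(4))*H) + 28048) = 1/(173 + 28048) = 1/28221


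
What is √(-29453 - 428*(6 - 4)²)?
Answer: I*√31165 ≈ 176.54*I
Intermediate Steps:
√(-29453 - 428*(6 - 4)²) = √(-29453 - 428*2²) = √(-29453 - 428*4) = √(-29453 - 1712) = √(-31165) = I*√31165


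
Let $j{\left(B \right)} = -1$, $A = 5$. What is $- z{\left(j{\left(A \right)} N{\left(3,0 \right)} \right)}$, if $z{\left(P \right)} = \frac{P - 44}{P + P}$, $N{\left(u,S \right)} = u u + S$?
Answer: $- \frac{53}{18} \approx -2.9444$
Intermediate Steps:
$N{\left(u,S \right)} = S + u^{2}$ ($N{\left(u,S \right)} = u^{2} + S = S + u^{2}$)
$z{\left(P \right)} = \frac{-44 + P}{2 P}$
$- z{\left(j{\left(A \right)} N{\left(3,0 \right)} \right)} = - \frac{-44 - \left(0 + 3^{2}\right)}{2 \left(- (0 + 3^{2})\right)} = - \frac{-44 - \left(0 + 9\right)}{2 \left(- (0 + 9)\right)} = - \frac{-44 - 9}{2 \left(\left(-1\right) 9\right)} = - \frac{-44 - 9}{2 \left(-9\right)} = - \frac{\left(-1\right) \left(-53\right)}{2 \cdot 9} = \left(-1\right) \frac{53}{18} = - \frac{53}{18}$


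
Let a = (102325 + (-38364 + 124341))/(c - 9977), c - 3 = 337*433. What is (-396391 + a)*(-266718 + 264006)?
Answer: 146144198980200/135947 ≈ 1.0750e+9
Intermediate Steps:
c = 145924 (c = 3 + 337*433 = 3 + 145921 = 145924)
a = 188302/135947 (a = (102325 + (-38364 + 124341))/(145924 - 9977) = (102325 + 85977)/135947 = 188302*(1/135947) = 188302/135947 ≈ 1.3851)
(-396391 + a)*(-266718 + 264006) = (-396391 + 188302/135947)*(-266718 + 264006) = -53887978975/135947*(-2712) = 146144198980200/135947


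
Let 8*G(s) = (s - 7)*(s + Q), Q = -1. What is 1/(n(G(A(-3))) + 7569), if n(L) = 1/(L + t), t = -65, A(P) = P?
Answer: 60/454139 ≈ 0.00013212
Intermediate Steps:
G(s) = (-1 + s)*(-7 + s)/8 (G(s) = ((s - 7)*(s - 1))/8 = ((-7 + s)*(-1 + s))/8 = ((-1 + s)*(-7 + s))/8 = (-1 + s)*(-7 + s)/8)
n(L) = 1/(-65 + L) (n(L) = 1/(L - 65) = 1/(-65 + L))
1/(n(G(A(-3))) + 7569) = 1/(1/(-65 + (7/8 - 1*(-3) + (⅛)*(-3)²)) + 7569) = 1/(1/(-65 + (7/8 + 3 + (⅛)*9)) + 7569) = 1/(1/(-65 + (7/8 + 3 + 9/8)) + 7569) = 1/(1/(-65 + 5) + 7569) = 1/(1/(-60) + 7569) = 1/(-1/60 + 7569) = 1/(454139/60) = 60/454139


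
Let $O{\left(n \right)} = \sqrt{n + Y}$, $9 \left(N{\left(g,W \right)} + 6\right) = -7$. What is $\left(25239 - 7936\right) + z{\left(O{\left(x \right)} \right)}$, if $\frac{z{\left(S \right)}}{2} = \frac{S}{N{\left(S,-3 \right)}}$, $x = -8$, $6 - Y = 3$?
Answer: $17303 - \frac{18 i \sqrt{5}}{61} \approx 17303.0 - 0.65982 i$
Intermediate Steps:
$Y = 3$ ($Y = 6 - 3 = 3$)
$N{\left(g,W \right)} = - \frac{61}{9}$ ($N{\left(g,W \right)} = -6 + \frac{1}{9} \left(-7\right) = -6 - \frac{7}{9} = - \frac{61}{9}$)
$O{\left(n \right)} = \sqrt{3 + n}$ ($O{\left(n \right)} = \sqrt{n + 3} = \sqrt{3 + n}$)
$z{\left(S \right)} = - \frac{18 S}{61}$ ($z{\left(S \right)} = 2 \frac{S}{- \frac{61}{9}} = 2 S \left(- \frac{9}{61}\right) = 2 \left(- \frac{9 S}{61}\right) = - \frac{18 S}{61}$)
$\left(25239 - 7936\right) + z{\left(O{\left(x \right)} \right)} = \left(25239 - 7936\right) - \frac{18 \sqrt{3 - 8}}{61} = 17303 - \frac{18 \sqrt{-5}}{61} = 17303 - \frac{18 i \sqrt{5}}{61}$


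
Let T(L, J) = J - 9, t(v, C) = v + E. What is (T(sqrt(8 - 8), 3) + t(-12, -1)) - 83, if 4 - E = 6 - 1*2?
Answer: -101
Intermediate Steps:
E = 0 (E = 4 - (6 - 1*2) = 4 - (6 - 2) = 4 - 1*4 = 4 - 4 = 0)
t(v, C) = v (t(v, C) = v + 0 = v)
T(L, J) = -9 + J
(T(sqrt(8 - 8), 3) + t(-12, -1)) - 83 = ((-9 + 3) - 12) - 83 = (-6 - 12) - 83 = -18 - 83 = -101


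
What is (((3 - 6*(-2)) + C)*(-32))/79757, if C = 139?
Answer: -4928/79757 ≈ -0.061788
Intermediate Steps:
(((3 - 6*(-2)) + C)*(-32))/79757 = (((3 - 6*(-2)) + 139)*(-32))/79757 = (((3 + 12) + 139)*(-32))*(1/79757) = ((15 + 139)*(-32))*(1/79757) = (154*(-32))*(1/79757) = -4928*1/79757 = -4928/79757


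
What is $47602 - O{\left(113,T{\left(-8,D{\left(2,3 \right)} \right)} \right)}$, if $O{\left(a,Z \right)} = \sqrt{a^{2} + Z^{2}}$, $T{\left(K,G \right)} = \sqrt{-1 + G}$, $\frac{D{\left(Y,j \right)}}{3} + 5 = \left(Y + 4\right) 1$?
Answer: $47602 - 3 \sqrt{1419} \approx 47489.0$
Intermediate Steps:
$D{\left(Y,j \right)} = -3 + 3 Y$ ($D{\left(Y,j \right)} = -15 + 3 \left(Y + 4\right) 1 = -15 + 3 \left(4 + Y\right) 1 = -15 + 3 \left(4 + Y\right) = -15 + \left(12 + 3 Y\right) = -3 + 3 Y$)
$O{\left(a,Z \right)} = \sqrt{Z^{2} + a^{2}}$
$47602 - O{\left(113,T{\left(-8,D{\left(2,3 \right)} \right)} \right)} = 47602 - \sqrt{\left(\sqrt{-1 + \left(-3 + 3 \cdot 2\right)}\right)^{2} + 113^{2}} = 47602 - \sqrt{\left(\sqrt{-1 + \left(-3 + 6\right)}\right)^{2} + 12769} = 47602 - \sqrt{\left(\sqrt{-1 + 3}\right)^{2} + 12769} = 47602 - \sqrt{\left(\sqrt{2}\right)^{2} + 12769} = 47602 - \sqrt{2 + 12769} = 47602 - \sqrt{12771} = 47602 - 3 \sqrt{1419}$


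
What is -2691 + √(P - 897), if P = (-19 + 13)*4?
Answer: -2691 + I*√921 ≈ -2691.0 + 30.348*I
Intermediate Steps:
P = -24 (P = -6*4 = -24)
-2691 + √(P - 897) = -2691 + √(-24 - 897) = -2691 + √(-921) = -2691 + I*√921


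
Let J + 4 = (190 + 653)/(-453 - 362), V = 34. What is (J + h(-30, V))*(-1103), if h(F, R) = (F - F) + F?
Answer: 31493959/815 ≈ 38643.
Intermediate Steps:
h(F, R) = F (h(F, R) = 0 + F = F)
J = -4103/815 (J = -4 + (190 + 653)/(-453 - 362) = -4 + 843/(-815) = -4 + 843*(-1/815) = -4 - 843/815 = -4103/815 ≈ -5.0344)
(J + h(-30, V))*(-1103) = (-4103/815 - 30)*(-1103) = -28553/815*(-1103) = 31493959/815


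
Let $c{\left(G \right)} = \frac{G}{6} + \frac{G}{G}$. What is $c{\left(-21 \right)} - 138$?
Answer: $- \frac{281}{2} \approx -140.5$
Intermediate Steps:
$c{\left(G \right)} = 1 + \frac{G}{6}$ ($c{\left(G \right)} = G \frac{1}{6} + 1 = \frac{G}{6} + 1 = 1 + \frac{G}{6}$)
$c{\left(-21 \right)} - 138 = \left(1 + \frac{1}{6} \left(-21\right)\right) - 138 = \left(1 - \frac{7}{2}\right) - 138 = - \frac{5}{2} - 138 = - \frac{281}{2}$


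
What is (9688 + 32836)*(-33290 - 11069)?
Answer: -1886322116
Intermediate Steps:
(9688 + 32836)*(-33290 - 11069) = 42524*(-44359) = -1886322116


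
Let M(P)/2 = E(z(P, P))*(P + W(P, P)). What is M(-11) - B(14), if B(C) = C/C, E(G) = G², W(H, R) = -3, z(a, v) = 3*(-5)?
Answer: -6301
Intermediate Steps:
z(a, v) = -15
B(C) = 1
M(P) = -1350 + 450*P (M(P) = 2*((-15)²*(P - 3)) = 2*(225*(-3 + P)) = 2*(-675 + 225*P) = -1350 + 450*P)
M(-11) - B(14) = (-1350 + 450*(-11)) - 1*1 = (-1350 - 4950) - 1 = -6300 - 1 = -6301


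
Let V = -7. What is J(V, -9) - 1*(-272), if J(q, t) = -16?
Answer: 256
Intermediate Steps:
J(V, -9) - 1*(-272) = -16 - 1*(-272) = -16 + 272 = 256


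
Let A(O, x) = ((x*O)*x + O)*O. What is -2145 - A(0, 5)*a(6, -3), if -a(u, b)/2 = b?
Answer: -2145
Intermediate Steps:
A(O, x) = O*(O + O*x²) (A(O, x) = ((O*x)*x + O)*O = (O*x² + O)*O = (O + O*x²)*O = O*(O + O*x²))
a(u, b) = -2*b
-2145 - A(0, 5)*a(6, -3) = -2145 - 0²*(1 + 5²)*(-2*(-3)) = -2145 - 0*(1 + 25)*6 = -2145 - 0*26*6 = -2145 - 0*6 = -2145 - 1*0 = -2145 + 0 = -2145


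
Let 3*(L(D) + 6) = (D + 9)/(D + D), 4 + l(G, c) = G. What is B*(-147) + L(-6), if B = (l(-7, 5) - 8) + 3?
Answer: 28151/12 ≈ 2345.9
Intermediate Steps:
l(G, c) = -4 + G
L(D) = -6 + (9 + D)/(6*D) (L(D) = -6 + ((D + 9)/(D + D))/3 = -6 + ((9 + D)/((2*D)))/3 = -6 + ((9 + D)*(1/(2*D)))/3 = -6 + ((9 + D)/(2*D))/3 = -6 + (9 + D)/(6*D))
B = -16 (B = ((-4 - 7) - 8) + 3 = (-11 - 8) + 3 = -19 + 3 = -16)
B*(-147) + L(-6) = -16*(-147) + (⅙)*(9 - 35*(-6))/(-6) = 2352 + (⅙)*(-⅙)*(9 + 210) = 2352 + (⅙)*(-⅙)*219 = 2352 - 73/12 = 28151/12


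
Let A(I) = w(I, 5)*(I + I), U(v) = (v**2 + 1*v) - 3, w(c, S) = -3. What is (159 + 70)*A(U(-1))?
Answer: 4122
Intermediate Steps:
U(v) = -3 + v + v**2 (U(v) = (v**2 + v) - 3 = (v + v**2) - 3 = -3 + v + v**2)
A(I) = -6*I (A(I) = -3*(I + I) = -6*I)
(159 + 70)*A(U(-1)) = (159 + 70)*(-6*(-3 - 1 + (-1)**2)) = 229*(-6*(-3 - 1 + 1)) = 229*(-6*(-3)) = 229*18 = 4122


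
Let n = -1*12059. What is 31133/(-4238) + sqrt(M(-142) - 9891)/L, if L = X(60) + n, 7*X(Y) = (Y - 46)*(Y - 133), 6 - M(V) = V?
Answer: -191/26 - I*sqrt(9743)/12205 ≈ -7.3462 - 0.0080874*I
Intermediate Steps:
n = -12059
M(V) = 6 - V
X(Y) = (-133 + Y)*(-46 + Y)/7 (X(Y) = ((Y - 46)*(Y - 133))/7 = ((-46 + Y)*(-133 + Y))/7 = ((-133 + Y)*(-46 + Y))/7 = (-133 + Y)*(-46 + Y)/7)
L = -12205 (L = (874 - 179/7*60 + (1/7)*60**2) - 12059 = (874 - 10740/7 + (1/7)*3600) - 12059 = (874 - 10740/7 + 3600/7) - 12059 = -146 - 12059 = -12205)
31133/(-4238) + sqrt(M(-142) - 9891)/L = 31133/(-4238) + sqrt((6 - 1*(-142)) - 9891)/(-12205) = 31133*(-1/4238) + sqrt((6 + 142) - 9891)*(-1/12205) = -191/26 + sqrt(148 - 9891)*(-1/12205) = -191/26 + sqrt(-9743)*(-1/12205) = -191/26 + (I*sqrt(9743))*(-1/12205) = -191/26 - I*sqrt(9743)/12205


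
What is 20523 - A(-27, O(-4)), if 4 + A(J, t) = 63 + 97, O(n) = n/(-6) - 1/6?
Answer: 20367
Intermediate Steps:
O(n) = -⅙ - n/6 (O(n) = n*(-⅙) - 1*⅙ = -n/6 - ⅙ = -⅙ - n/6)
A(J, t) = 156 (A(J, t) = -4 + (63 + 97) = -4 + 160 = 156)
20523 - A(-27, O(-4)) = 20523 - 1*156 = 20523 - 156 = 20367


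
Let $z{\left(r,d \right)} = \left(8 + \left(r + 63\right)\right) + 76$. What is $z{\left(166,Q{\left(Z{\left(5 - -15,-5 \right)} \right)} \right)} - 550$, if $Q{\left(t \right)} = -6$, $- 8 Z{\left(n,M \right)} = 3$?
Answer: $-237$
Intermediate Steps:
$Z{\left(n,M \right)} = - \frac{3}{8}$ ($Z{\left(n,M \right)} = \left(- \frac{1}{8}\right) 3 = - \frac{3}{8}$)
$z{\left(r,d \right)} = 147 + r$ ($z{\left(r,d \right)} = \left(8 + \left(63 + r\right)\right) + 76 = \left(71 + r\right) + 76 = 147 + r$)
$z{\left(166,Q{\left(Z{\left(5 - -15,-5 \right)} \right)} \right)} - 550 = \left(147 + 166\right) - 550 = 313 - 550 = -237$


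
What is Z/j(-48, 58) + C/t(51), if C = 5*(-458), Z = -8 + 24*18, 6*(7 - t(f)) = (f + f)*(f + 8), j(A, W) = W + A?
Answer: 111301/2490 ≈ 44.699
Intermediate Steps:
j(A, W) = A + W
t(f) = 7 - f*(8 + f)/3 (t(f) = 7 - (f + f)*(f + 8)/6 = 7 - 2*f*(8 + f)/6 = 7 - f*(8 + f)/3)
Z = 424 (Z = -8 + 432 = 424)
C = -2290
Z/j(-48, 58) + C/t(51) = 424/(-48 + 58) - 2290/(7 - 8/3*51 - 1/3*51**2) = 424/10 - 2290/(7 - 136 - 1/3*2601) = 424*(1/10) - 2290/(7 - 136 - 867) = 212/5 - 2290/(-996) = 212/5 - 2290*(-1/996) = 212/5 + 1145/498 = 111301/2490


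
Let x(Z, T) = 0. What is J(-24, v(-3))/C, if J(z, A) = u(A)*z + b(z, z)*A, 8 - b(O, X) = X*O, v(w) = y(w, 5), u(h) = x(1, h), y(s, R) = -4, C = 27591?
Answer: 2272/27591 ≈ 0.082346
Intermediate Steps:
u(h) = 0
v(w) = -4
b(O, X) = 8 - O*X (b(O, X) = 8 - X*O = 8 - O*X)
J(z, A) = A*(8 - z**2) (J(z, A) = 0*z + (8 - z*z)*A = 0 + (8 - z**2)*A = 0 + A*(8 - z**2) = A*(8 - z**2))
J(-24, v(-3))/C = -4*(8 - 1*(-24)**2)/27591 = -4*(8 - 1*576)*(1/27591) = -4*(8 - 576)*(1/27591) = -4*(-568)*(1/27591) = 2272*(1/27591) = 2272/27591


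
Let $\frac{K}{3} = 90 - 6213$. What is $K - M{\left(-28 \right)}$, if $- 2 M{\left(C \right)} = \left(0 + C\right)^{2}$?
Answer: $-17977$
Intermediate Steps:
$K = -18369$ ($K = 3 \left(90 - 6213\right) = 3 \left(-6123\right) = -18369$)
$M{\left(C \right)} = - \frac{C^{2}}{2}$ ($M{\left(C \right)} = - \frac{\left(0 + C\right)^{2}}{2} = - \frac{C^{2}}{2}$)
$K - M{\left(-28 \right)} = -18369 - - \frac{\left(-28\right)^{2}}{2} = -18369 - \left(- \frac{1}{2}\right) 784 = -18369 - -392 = -18369 + 392 = -17977$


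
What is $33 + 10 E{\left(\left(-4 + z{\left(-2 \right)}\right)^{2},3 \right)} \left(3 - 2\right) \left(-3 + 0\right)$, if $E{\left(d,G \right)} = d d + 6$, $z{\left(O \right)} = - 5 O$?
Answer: $-39027$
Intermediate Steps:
$E{\left(d,G \right)} = 6 + d^{2}$ ($E{\left(d,G \right)} = d^{2} + 6 = 6 + d^{2}$)
$33 + 10 E{\left(\left(-4 + z{\left(-2 \right)}\right)^{2},3 \right)} \left(3 - 2\right) \left(-3 + 0\right) = 33 + 10 \left(6 + \left(\left(-4 - -10\right)^{2}\right)^{2}\right) \left(3 - 2\right) \left(-3 + 0\right) = 33 + 10 \left(6 + \left(\left(-4 + 10\right)^{2}\right)^{2}\right) 1 \left(-3\right) = 33 + 10 \left(6 + \left(6^{2}\right)^{2}\right) \left(-3\right) = 33 + 10 \left(6 + 36^{2}\right) \left(-3\right) = 33 + 10 \left(6 + 1296\right) \left(-3\right) = 33 + 10 \cdot 1302 \left(-3\right) = 33 + 10 \left(-3906\right) = 33 - 39060 = -39027$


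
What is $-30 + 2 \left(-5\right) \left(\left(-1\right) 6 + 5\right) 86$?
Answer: $830$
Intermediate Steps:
$-30 + 2 \left(-5\right) \left(\left(-1\right) 6 + 5\right) 86 = -30 + - 10 \left(-6 + 5\right) 86 = -30 + \left(-10\right) \left(-1\right) 86 = -30 + 10 \cdot 86 = -30 + 860 = 830$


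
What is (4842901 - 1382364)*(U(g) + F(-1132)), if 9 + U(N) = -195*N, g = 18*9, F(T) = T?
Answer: -113266836547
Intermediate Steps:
g = 162
U(N) = -9 - 195*N
(4842901 - 1382364)*(U(g) + F(-1132)) = (4842901 - 1382364)*((-9 - 195*162) - 1132) = 3460537*((-9 - 31590) - 1132) = 3460537*(-31599 - 1132) = 3460537*(-32731) = -113266836547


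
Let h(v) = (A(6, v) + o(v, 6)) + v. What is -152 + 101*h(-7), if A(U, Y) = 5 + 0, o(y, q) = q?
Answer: 252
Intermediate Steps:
A(U, Y) = 5
h(v) = 11 + v (h(v) = (5 + 6) + v = 11 + v)
-152 + 101*h(-7) = -152 + 101*(11 - 7) = -152 + 101*4 = -152 + 404 = 252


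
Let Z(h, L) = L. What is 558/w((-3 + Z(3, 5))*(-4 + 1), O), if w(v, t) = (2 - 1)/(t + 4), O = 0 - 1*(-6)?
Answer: 5580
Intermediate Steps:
O = 6 (O = 0 + 6 = 6)
w(v, t) = 1/(4 + t)
558/w((-3 + Z(3, 5))*(-4 + 1), O) = 558/(1/(4 + 6)) = 558/(1/10) = 558/(⅒) = 558*10 = 5580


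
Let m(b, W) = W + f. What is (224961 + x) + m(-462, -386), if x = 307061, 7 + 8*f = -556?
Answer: 4252525/8 ≈ 5.3157e+5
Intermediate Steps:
f = -563/8 (f = -7/8 + (⅛)*(-556) = -7/8 - 139/2 = -563/8 ≈ -70.375)
m(b, W) = -563/8 + W (m(b, W) = W - 563/8 = -563/8 + W)
(224961 + x) + m(-462, -386) = (224961 + 307061) + (-563/8 - 386) = 532022 - 3651/8 = 4252525/8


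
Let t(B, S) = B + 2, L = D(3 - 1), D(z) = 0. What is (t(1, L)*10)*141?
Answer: 4230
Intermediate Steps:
L = 0
t(B, S) = 2 + B
(t(1, L)*10)*141 = ((2 + 1)*10)*141 = (3*10)*141 = 30*141 = 4230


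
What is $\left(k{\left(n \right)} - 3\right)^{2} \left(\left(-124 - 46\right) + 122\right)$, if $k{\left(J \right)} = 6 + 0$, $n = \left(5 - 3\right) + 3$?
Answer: $-432$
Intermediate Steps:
$n = 5$ ($n = 2 + 3 = 5$)
$k{\left(J \right)} = 6$
$\left(k{\left(n \right)} - 3\right)^{2} \left(\left(-124 - 46\right) + 122\right) = \left(6 - 3\right)^{2} \left(\left(-124 - 46\right) + 122\right) = 3^{2} \left(-170 + 122\right) = 9 \left(-48\right) = -432$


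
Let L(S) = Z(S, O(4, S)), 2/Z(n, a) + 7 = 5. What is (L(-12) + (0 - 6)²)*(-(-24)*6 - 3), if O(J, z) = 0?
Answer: 4935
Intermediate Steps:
Z(n, a) = -1 (Z(n, a) = 2/(-7 + 5) = 2/(-2) = 2*(-½) = -1)
L(S) = -1
(L(-12) + (0 - 6)²)*(-(-24)*6 - 3) = (-1 + (0 - 6)²)*(-(-24)*6 - 3) = (-1 + (-6)²)*(-6*(-24) - 3) = (-1 + 36)*(144 - 3) = 35*141 = 4935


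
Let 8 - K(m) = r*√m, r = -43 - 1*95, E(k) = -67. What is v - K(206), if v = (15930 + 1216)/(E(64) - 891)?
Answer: -12405/479 - 138*√206 ≈ -2006.6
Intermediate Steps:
r = -138 (r = -43 - 95 = -138)
v = -8573/479 (v = (15930 + 1216)/(-67 - 891) = 17146/(-958) = 17146*(-1/958) = -8573/479 ≈ -17.898)
K(m) = 8 + 138*√m (K(m) = 8 - (-138)*√m = 8 + 138*√m)
v - K(206) = -8573/479 - (8 + 138*√206) = -8573/479 + (-8 - 138*√206) = -12405/479 - 138*√206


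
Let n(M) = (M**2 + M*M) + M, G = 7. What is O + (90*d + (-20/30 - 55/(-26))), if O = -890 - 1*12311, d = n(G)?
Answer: -292465/78 ≈ -3749.6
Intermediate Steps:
n(M) = M + 2*M**2 (n(M) = (M**2 + M**2) + M = 2*M**2 + M = M + 2*M**2)
d = 105 (d = 7*(1 + 2*7) = 7*(1 + 14) = 7*15 = 105)
O = -13201 (O = -890 - 12311 = -13201)
O + (90*d + (-20/30 - 55/(-26))) = -13201 + (90*105 + (-20/30 - 55/(-26))) = -13201 + (9450 + (-20*1/30 - 55*(-1/26))) = -13201 + (9450 + (-2/3 + 55/26)) = -13201 + (9450 + 113/78) = -13201 + 737213/78 = -292465/78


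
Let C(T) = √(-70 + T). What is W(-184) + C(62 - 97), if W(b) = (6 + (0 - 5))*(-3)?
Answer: -3 + I*√105 ≈ -3.0 + 10.247*I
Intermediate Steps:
W(b) = -3 (W(b) = (6 - 5)*(-3) = 1*(-3) = -3)
W(-184) + C(62 - 97) = -3 + √(-70 + (62 - 97)) = -3 + √(-70 - 35) = -3 + √(-105) = -3 + I*√105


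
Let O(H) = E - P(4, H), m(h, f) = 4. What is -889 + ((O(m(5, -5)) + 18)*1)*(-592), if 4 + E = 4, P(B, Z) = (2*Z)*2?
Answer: -2073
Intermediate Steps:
P(B, Z) = 4*Z
E = 0 (E = -4 + 4 = 0)
O(H) = -4*H (O(H) = 0 - 4*H = -4*H)
-889 + ((O(m(5, -5)) + 18)*1)*(-592) = -889 + ((-4*4 + 18)*1)*(-592) = -889 + ((-16 + 18)*1)*(-592) = -889 + (2*1)*(-592) = -889 + 2*(-592) = -889 - 1184 = -2073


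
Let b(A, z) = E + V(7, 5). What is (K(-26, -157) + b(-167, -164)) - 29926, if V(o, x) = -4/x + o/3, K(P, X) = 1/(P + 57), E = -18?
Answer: -13923232/465 ≈ -29942.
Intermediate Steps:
K(P, X) = 1/(57 + P)
V(o, x) = -4/x + o/3 (V(o, x) = -4/x + o*(⅓) = -4/x + o/3)
b(A, z) = -247/15 (b(A, z) = -18 + (-4/5 + (⅓)*7) = -18 + (-4*⅕ + 7/3) = -18 + (-⅘ + 7/3) = -18 + 23/15 = -247/15)
(K(-26, -157) + b(-167, -164)) - 29926 = (1/(57 - 26) - 247/15) - 29926 = (1/31 - 247/15) - 29926 = -7642/465 - 29926 = -13923232/465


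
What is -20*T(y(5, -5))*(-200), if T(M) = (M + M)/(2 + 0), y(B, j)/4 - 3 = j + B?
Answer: 48000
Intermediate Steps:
y(B, j) = 12 + 4*B + 4*j (y(B, j) = 12 + 4*(j + B) = 12 + 4*(B + j) = 12 + (4*B + 4*j) = 12 + 4*B + 4*j)
T(M) = M (T(M) = (2*M)/2 = (2*M)*(½) = M)
-20*T(y(5, -5))*(-200) = -20*(12 + 4*5 + 4*(-5))*(-200) = -20*(12 + 20 - 20)*(-200) = -20*12*(-200) = -240*(-200) = 48000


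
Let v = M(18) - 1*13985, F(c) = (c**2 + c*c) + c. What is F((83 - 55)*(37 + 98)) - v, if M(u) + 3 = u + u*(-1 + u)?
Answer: 28594244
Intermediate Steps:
M(u) = -3 + u + u*(-1 + u) (M(u) = -3 + (u + u*(-1 + u)) = -3 + u + u*(-1 + u))
F(c) = c + 2*c**2 (F(c) = (c**2 + c**2) + c = 2*c**2 + c = c + 2*c**2)
v = -13664 (v = (-3 + 18**2) - 1*13985 = (-3 + 324) - 13985 = 321 - 13985 = -13664)
F((83 - 55)*(37 + 98)) - v = ((83 - 55)*(37 + 98))*(1 + 2*((83 - 55)*(37 + 98))) - 1*(-13664) = (28*135)*(1 + 2*(28*135)) + 13664 = 3780*(1 + 2*3780) + 13664 = 3780*(1 + 7560) + 13664 = 3780*7561 + 13664 = 28580580 + 13664 = 28594244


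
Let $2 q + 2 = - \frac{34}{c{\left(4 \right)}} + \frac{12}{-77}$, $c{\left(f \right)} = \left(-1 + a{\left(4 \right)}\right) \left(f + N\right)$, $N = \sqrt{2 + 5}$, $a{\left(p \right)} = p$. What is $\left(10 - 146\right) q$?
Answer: $\frac{1016872}{2079} - \frac{2312 \sqrt{7}}{27} \approx 262.56$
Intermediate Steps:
$N = \sqrt{7} \approx 2.6458$
$c{\left(f \right)} = 3 f + 3 \sqrt{7}$ ($c{\left(f \right)} = \left(-1 + 4\right) \left(f + \sqrt{7}\right) = 3 \left(f + \sqrt{7}\right) = 3 f + 3 \sqrt{7}$)
$q = - \frac{83}{77} - \frac{17}{12 + 3 \sqrt{7}}$ ($q = -1 + \frac{- \frac{34}{3 \cdot 4 + 3 \sqrt{7}} + \frac{12}{-77}}{2} = -1 + \frac{- \frac{34}{12 + 3 \sqrt{7}} + 12 \left(- \frac{1}{77}\right)}{2} = -1 + \frac{- \frac{34}{12 + 3 \sqrt{7}} - \frac{12}{77}}{2} = -1 + \frac{- \frac{12}{77} - \frac{34}{12 + 3 \sqrt{7}}}{2} = -1 - \left(\frac{6}{77} + \frac{17}{12 + 3 \sqrt{7}}\right) = - \frac{83}{77} - \frac{17}{12 + 3 \sqrt{7}} \approx -1.9306$)
$\left(10 - 146\right) q = \left(10 - 146\right) \left(- \frac{7477}{2079} + \frac{17 \sqrt{7}}{27}\right) = - 136 \left(- \frac{7477}{2079} + \frac{17 \sqrt{7}}{27}\right) = \frac{1016872}{2079} - \frac{2312 \sqrt{7}}{27}$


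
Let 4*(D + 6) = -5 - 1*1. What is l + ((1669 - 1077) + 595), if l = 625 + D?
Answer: 3609/2 ≈ 1804.5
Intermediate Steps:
D = -15/2 (D = -6 + (-5 - 1*1)/4 = -6 + (-5 - 1)/4 = -6 + (¼)*(-6) = -6 - 3/2 = -15/2 ≈ -7.5000)
l = 1235/2 (l = 625 - 15/2 = 1235/2 ≈ 617.50)
l + ((1669 - 1077) + 595) = 1235/2 + ((1669 - 1077) + 595) = 1235/2 + (592 + 595) = 1235/2 + 1187 = 3609/2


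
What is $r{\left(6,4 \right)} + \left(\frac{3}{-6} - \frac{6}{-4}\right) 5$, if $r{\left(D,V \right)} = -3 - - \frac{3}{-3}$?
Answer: $1$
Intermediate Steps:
$r{\left(D,V \right)} = -4$ ($r{\left(D,V \right)} = -3 - \left(-3\right) \left(- \frac{1}{3}\right) = -3 - 1 = -4$)
$r{\left(6,4 \right)} + \left(\frac{3}{-6} - \frac{6}{-4}\right) 5 = -4 + \left(\frac{3}{-6} - \frac{6}{-4}\right) 5 = -4 + \left(3 \left(- \frac{1}{6}\right) - - \frac{3}{2}\right) 5 = -4 + \left(- \frac{1}{2} + \frac{3}{2}\right) 5 = -4 + 1 \cdot 5 = -4 + 5 = 1$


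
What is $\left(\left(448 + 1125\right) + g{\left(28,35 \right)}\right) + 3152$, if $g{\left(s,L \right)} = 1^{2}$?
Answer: $4726$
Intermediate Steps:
$g{\left(s,L \right)} = 1$
$\left(\left(448 + 1125\right) + g{\left(28,35 \right)}\right) + 3152 = \left(\left(448 + 1125\right) + 1\right) + 3152 = \left(1573 + 1\right) + 3152 = 1574 + 3152 = 4726$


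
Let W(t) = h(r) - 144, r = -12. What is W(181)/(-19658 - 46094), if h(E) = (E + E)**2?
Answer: -54/8219 ≈ -0.0065701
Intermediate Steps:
h(E) = 4*E**2 (h(E) = (2*E)**2 = 4*E**2)
W(t) = 432 (W(t) = 4*(-12)**2 - 144 = 4*144 - 144 = 576 - 144 = 432)
W(181)/(-19658 - 46094) = 432/(-19658 - 46094) = 432/(-65752) = 432*(-1/65752) = -54/8219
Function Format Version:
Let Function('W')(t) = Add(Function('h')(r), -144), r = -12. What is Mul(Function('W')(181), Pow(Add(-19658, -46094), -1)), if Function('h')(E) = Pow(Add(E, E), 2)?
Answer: Rational(-54, 8219) ≈ -0.0065701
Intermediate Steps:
Function('h')(E) = Mul(4, Pow(E, 2)) (Function('h')(E) = Pow(Mul(2, E), 2) = Mul(4, Pow(E, 2)))
Function('W')(t) = 432 (Function('W')(t) = Add(Mul(4, Pow(-12, 2)), -144) = Add(Mul(4, 144), -144) = Add(576, -144) = 432)
Mul(Function('W')(181), Pow(Add(-19658, -46094), -1)) = Mul(432, Pow(Add(-19658, -46094), -1)) = Mul(432, Pow(-65752, -1)) = Mul(432, Rational(-1, 65752)) = Rational(-54, 8219)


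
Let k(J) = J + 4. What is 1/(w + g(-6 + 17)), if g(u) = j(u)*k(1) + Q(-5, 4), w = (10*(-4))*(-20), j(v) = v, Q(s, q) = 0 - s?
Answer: 1/860 ≈ 0.0011628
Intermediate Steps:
k(J) = 4 + J
Q(s, q) = -s
w = 800 (w = -40*(-20) = 800)
g(u) = 5 + 5*u (g(u) = u*(4 + 1) - 1*(-5) = u*5 + 5 = 5*u + 5 = 5 + 5*u)
1/(w + g(-6 + 17)) = 1/(800 + (5 + 5*(-6 + 17))) = 1/(800 + (5 + 5*11)) = 1/(800 + (5 + 55)) = 1/(800 + 60) = 1/860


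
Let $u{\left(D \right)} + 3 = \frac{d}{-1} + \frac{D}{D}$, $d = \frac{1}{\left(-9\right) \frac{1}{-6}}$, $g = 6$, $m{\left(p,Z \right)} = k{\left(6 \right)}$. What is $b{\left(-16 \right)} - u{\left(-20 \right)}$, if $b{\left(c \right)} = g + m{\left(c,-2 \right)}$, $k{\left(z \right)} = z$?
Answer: $\frac{44}{3} \approx 14.667$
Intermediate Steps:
$m{\left(p,Z \right)} = 6$
$d = \frac{2}{3}$ ($d = \frac{1}{\left(-9\right) \left(- \frac{1}{6}\right)} = \frac{1}{\frac{3}{2}} = \frac{2}{3} \approx 0.66667$)
$b{\left(c \right)} = 12$ ($b{\left(c \right)} = 6 + 6 = 12$)
$u{\left(D \right)} = - \frac{8}{3}$ ($u{\left(D \right)} = -3 + \left(\frac{2}{3 \left(-1\right)} + \frac{D}{D}\right) = -3 + \left(\frac{2}{3} \left(-1\right) + 1\right) = -3 + \left(- \frac{2}{3} + 1\right) = -3 + \frac{1}{3} = - \frac{8}{3}$)
$b{\left(-16 \right)} - u{\left(-20 \right)} = 12 - - \frac{8}{3} = 12 + \frac{8}{3} = \frac{44}{3}$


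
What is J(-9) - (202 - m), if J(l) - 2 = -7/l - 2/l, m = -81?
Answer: -280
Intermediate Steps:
J(l) = 2 - 9/l (J(l) = 2 + (-7/l - 2/l) = 2 - 9/l)
J(-9) - (202 - m) = (2 - 9/(-9)) - (202 - 1*(-81)) = (2 - 9*(-⅑)) - (202 + 81) = (2 + 1) - 1*283 = 3 - 283 = -280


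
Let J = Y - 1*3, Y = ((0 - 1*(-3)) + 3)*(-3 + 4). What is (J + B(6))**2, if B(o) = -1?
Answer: 4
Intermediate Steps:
Y = 6 (Y = ((0 + 3) + 3)*1 = (3 + 3)*1 = 6*1 = 6)
J = 3 (J = 6 - 1*3 = 6 - 3 = 3)
(J + B(6))**2 = (3 - 1)**2 = 2**2 = 4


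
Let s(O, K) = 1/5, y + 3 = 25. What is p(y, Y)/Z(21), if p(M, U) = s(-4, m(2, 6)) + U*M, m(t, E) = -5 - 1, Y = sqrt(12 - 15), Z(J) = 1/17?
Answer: 17/5 + 374*I*sqrt(3) ≈ 3.4 + 647.79*I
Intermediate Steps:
Z(J) = 1/17
y = 22 (y = -3 + 25 = 22)
Y = I*sqrt(3) (Y = sqrt(-3) = I*sqrt(3) ≈ 1.732*I)
m(t, E) = -6
s(O, K) = 1/5
p(M, U) = 1/5 + M*U (p(M, U) = 1/5 + U*M = 1/5 + M*U)
p(y, Y)/Z(21) = (1/5 + 22*(I*sqrt(3)))/(1/17) = (1/5 + 22*I*sqrt(3))*17 = 17/5 + 374*I*sqrt(3)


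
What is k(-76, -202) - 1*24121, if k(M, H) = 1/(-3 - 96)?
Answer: -2387980/99 ≈ -24121.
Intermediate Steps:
k(M, H) = -1/99 (k(M, H) = 1/(-99) = -1/99)
k(-76, -202) - 1*24121 = -1/99 - 1*24121 = -1/99 - 24121 = -2387980/99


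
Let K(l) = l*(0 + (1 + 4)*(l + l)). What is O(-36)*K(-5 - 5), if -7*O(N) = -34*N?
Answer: -1224000/7 ≈ -1.7486e+5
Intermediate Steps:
O(N) = 34*N/7 (O(N) = -(-34)*N/7 = 34*N/7)
K(l) = 10*l**2 (K(l) = l*(0 + 5*(2*l)) = l*(0 + 10*l) = l*(10*l) = 10*l**2)
O(-36)*K(-5 - 5) = ((34/7)*(-36))*(10*(-5 - 5)**2) = -12240*(-10)**2/7 = -12240*100/7 = -1224/7*1000 = -1224000/7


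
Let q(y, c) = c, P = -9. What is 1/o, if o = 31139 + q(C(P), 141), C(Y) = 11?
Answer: 1/31280 ≈ 3.1969e-5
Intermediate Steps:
o = 31280 (o = 31139 + 141 = 31280)
1/o = 1/31280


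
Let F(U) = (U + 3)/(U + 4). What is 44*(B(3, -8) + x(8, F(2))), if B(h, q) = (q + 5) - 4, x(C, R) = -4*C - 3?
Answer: -1848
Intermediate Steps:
F(U) = (3 + U)/(4 + U)
x(C, R) = -3 - 4*C
B(h, q) = 1 + q (B(h, q) = (5 + q) - 4 = 1 + q)
44*(B(3, -8) + x(8, F(2))) = 44*((1 - 8) + (-3 - 4*8)) = 44*(-7 + (-3 - 32)) = 44*(-7 - 35) = 44*(-42) = -1848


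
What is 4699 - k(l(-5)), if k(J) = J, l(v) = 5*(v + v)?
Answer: 4749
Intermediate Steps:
l(v) = 10*v (l(v) = 5*(2*v) = 10*v)
4699 - k(l(-5)) = 4699 - 10*(-5) = 4699 - 1*(-50) = 4699 + 50 = 4749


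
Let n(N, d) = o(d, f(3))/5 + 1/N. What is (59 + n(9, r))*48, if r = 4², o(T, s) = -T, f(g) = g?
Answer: 40256/15 ≈ 2683.7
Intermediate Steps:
r = 16
n(N, d) = 1/N - d/5 (n(N, d) = -d/5 + 1/N = 1/N - d/5)
(59 + n(9, r))*48 = (59 + (1/9 - ⅕*16))*48 = (59 + (⅑ - 16/5))*48 = (59 - 139/45)*48 = (2516/45)*48 = 40256/15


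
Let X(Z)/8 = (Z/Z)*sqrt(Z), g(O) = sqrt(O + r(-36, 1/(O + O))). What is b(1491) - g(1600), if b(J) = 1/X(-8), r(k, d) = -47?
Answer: -sqrt(1553) - I*sqrt(2)/32 ≈ -39.408 - 0.044194*I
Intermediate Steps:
g(O) = sqrt(-47 + O) (g(O) = sqrt(O - 47) = sqrt(-47 + O))
X(Z) = 8*sqrt(Z) (X(Z) = 8*((Z/Z)*sqrt(Z)) = 8*(1*sqrt(Z)) = 8*sqrt(Z))
b(J) = -I*sqrt(2)/32 (b(J) = 1/(8*sqrt(-8)) = 1/(8*(2*I*sqrt(2))) = 1/(16*I*sqrt(2)) = -I*sqrt(2)/32)
b(1491) - g(1600) = -I*sqrt(2)/32 - sqrt(-47 + 1600) = -I*sqrt(2)/32 - sqrt(1553) = -sqrt(1553) - I*sqrt(2)/32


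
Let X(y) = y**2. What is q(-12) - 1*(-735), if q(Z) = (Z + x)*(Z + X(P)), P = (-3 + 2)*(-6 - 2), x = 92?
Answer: 4895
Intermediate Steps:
P = 8 (P = -1*(-8) = 8)
q(Z) = (64 + Z)*(92 + Z) (q(Z) = (Z + 92)*(Z + 8**2) = (92 + Z)*(Z + 64) = (92 + Z)*(64 + Z) = (64 + Z)*(92 + Z))
q(-12) - 1*(-735) = (5888 + (-12)**2 + 156*(-12)) - 1*(-735) = (5888 + 144 - 1872) + 735 = 4160 + 735 = 4895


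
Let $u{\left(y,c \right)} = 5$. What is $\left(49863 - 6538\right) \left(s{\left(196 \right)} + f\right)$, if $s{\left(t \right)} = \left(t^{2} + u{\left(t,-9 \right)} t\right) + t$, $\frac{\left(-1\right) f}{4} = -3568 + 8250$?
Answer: $903932800$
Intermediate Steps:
$f = -18728$ ($f = - 4 \left(-3568 + 8250\right) = \left(-4\right) 4682 = -18728$)
$s{\left(t \right)} = t^{2} + 6 t$ ($s{\left(t \right)} = \left(t^{2} + 5 t\right) + t = t^{2} + 6 t$)
$\left(49863 - 6538\right) \left(s{\left(196 \right)} + f\right) = \left(49863 - 6538\right) \left(196 \left(6 + 196\right) - 18728\right) = 43325 \left(196 \cdot 202 - 18728\right) = 43325 \left(39592 - 18728\right) = 43325 \cdot 20864 = 903932800$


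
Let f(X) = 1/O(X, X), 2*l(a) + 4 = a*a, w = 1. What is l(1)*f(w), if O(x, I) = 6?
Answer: -1/4 ≈ -0.25000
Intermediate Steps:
l(a) = -2 + a**2/2 (l(a) = -2 + (a*a)/2 = -2 + a**2/2)
f(X) = 1/6
l(1)*f(w) = (-2 + (1/2)*1**2)*(1/6) = (-2 + (1/2)*1)*(1/6) = (-2 + 1/2)*(1/6) = -3/2*1/6 = -1/4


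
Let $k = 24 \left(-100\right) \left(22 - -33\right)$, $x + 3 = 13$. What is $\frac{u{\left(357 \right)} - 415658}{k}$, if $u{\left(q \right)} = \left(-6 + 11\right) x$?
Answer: $\frac{17317}{5500} \approx 3.1485$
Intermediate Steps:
$x = 10$ ($x = -3 + 13 = 10$)
$u{\left(q \right)} = 50$ ($u{\left(q \right)} = \left(-6 + 11\right) 10 = 5 \cdot 10 = 50$)
$k = -132000$ ($k = - 2400 \left(22 + 33\right) = \left(-2400\right) 55 = -132000$)
$\frac{u{\left(357 \right)} - 415658}{k} = \frac{50 - 415658}{-132000} = \left(-415608\right) \left(- \frac{1}{132000}\right) = \frac{17317}{5500}$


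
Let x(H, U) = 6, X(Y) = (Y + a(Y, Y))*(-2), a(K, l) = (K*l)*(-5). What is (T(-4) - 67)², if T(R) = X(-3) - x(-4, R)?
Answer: 529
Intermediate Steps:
a(K, l) = -5*K*l
X(Y) = -2*Y + 10*Y² (X(Y) = (Y - 5*Y*Y)*(-2) = (Y - 5*Y²)*(-2) = -2*Y + 10*Y²)
T(R) = 90 (T(R) = 2*(-3)*(-1 + 5*(-3)) - 1*6 = 2*(-3)*(-1 - 15) - 6 = 2*(-3)*(-16) - 6 = 96 - 6 = 90)
(T(-4) - 67)² = (90 - 67)² = 23² = 529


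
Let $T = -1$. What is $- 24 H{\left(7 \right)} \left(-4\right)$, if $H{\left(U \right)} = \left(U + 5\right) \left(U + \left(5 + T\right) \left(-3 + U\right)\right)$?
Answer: $26496$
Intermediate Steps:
$H{\left(U \right)} = \left(-12 + 5 U\right) \left(5 + U\right)$ ($H{\left(U \right)} = \left(U + 5\right) \left(U + \left(5 - 1\right) \left(-3 + U\right)\right) = \left(5 + U\right) \left(U + 4 \left(-3 + U\right)\right) = \left(5 + U\right) \left(U + \left(-12 + 4 U\right)\right) = \left(5 + U\right) \left(-12 + 5 U\right) = \left(-12 + 5 U\right) \left(5 + U\right)$)
$- 24 H{\left(7 \right)} \left(-4\right) = - 24 \left(-60 + 5 \cdot 7^{2} + 13 \cdot 7\right) \left(-4\right) = - 24 \left(-60 + 5 \cdot 49 + 91\right) \left(-4\right) = - 24 \left(-60 + 245 + 91\right) \left(-4\right) = \left(-24\right) 276 \left(-4\right) = \left(-6624\right) \left(-4\right) = 26496$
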